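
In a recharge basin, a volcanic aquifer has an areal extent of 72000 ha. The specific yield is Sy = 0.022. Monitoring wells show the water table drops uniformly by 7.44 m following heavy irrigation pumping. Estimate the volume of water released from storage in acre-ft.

ΔV ≈ 95500 acre-ft

A = 72000 ha = 7.2 × 10^8 m²
ΔV = Sy × A × Δh = 0.022 × 7.2 × 10^8 m² × 7.44 m = 1.178 × 10^8 m³
ΔV = 1.178 × 10^8 m³ = 95540 acre-ft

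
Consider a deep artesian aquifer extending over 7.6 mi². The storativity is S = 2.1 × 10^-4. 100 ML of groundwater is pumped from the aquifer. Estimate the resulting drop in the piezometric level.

Δh ≈ 24.2 m

A = 7.6 mi² = 1.968 × 10^7 m²
ΔV = 100 ML = 1 × 10^5 m³
Δh = ΔV / (S × A) = 1 × 10^5 m³ / (2.1 × 10^-4 × 1.968 × 10^7 m²) = 24.19 m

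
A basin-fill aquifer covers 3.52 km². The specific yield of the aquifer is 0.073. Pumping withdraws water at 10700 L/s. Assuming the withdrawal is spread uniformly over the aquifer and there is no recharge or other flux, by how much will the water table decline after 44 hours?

Δh ≈ 6.6 m

A = 3.52 km² = 3.52 × 10^6 m²
Q = 10700 L/s = 9.245 × 10^5 m³/d
t = 44 hours = 1.833 d
ΔV = Q × t = 9.245 × 10^5 m³/d × 1.833 d = 1.695 × 10^6 m³
Δh = ΔV / (Sy × A) = 1.695 × 10^6 / (0.073 × 3.52 × 10^6) = 6.596 m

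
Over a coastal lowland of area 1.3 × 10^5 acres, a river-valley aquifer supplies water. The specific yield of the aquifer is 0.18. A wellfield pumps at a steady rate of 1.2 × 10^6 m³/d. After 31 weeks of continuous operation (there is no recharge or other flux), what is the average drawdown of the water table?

Δh ≈ 2.75 m

A = 1.3 × 10^5 acres = 5.261 × 10^8 m²
t = 31 weeks = 217 d
ΔV = Q × t = 1.2 × 10^6 m³/d × 217 d = 2.604 × 10^8 m³
Δh = ΔV / (Sy × A) = 2.604 × 10^8 / (0.18 × 5.261 × 10^8) = 2.75 m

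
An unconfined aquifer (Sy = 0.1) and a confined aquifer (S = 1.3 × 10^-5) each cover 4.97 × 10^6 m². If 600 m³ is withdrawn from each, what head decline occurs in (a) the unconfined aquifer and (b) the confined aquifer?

Δh_u ≈ 0.00121 m; Δh_c ≈ 9.29 m

Unconfined: Δh_u = ΔV/(Sy·A) = 600/(0.1 × 4.97 × 10^6) = 0.001207 m
Confined: Δh_c = ΔV/(S·A) = 600/(1.3 × 10^-5 × 4.97 × 10^6) = 9.286 m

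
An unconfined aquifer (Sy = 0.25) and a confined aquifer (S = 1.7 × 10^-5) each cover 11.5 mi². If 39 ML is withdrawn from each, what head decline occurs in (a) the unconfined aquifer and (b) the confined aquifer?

A = 11.5 mi² = 2.978 × 10^7 m²
ΔV = 39 ML = 39000 m³
Unconfined: Δh_u = ΔV/(Sy·A) = 39000/(0.25 × 2.978 × 10^7) = 0.005238 m
Confined: Δh_c = ΔV/(S·A) = 39000/(1.7 × 10^-5 × 2.978 × 10^7) = 77.02 m

Δh_u ≈ 0.00524 m; Δh_c ≈ 77 m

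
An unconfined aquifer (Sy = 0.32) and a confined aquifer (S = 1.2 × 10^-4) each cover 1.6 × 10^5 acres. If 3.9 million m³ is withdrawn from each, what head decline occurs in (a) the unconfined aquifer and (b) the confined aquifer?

Δh_u ≈ 0.0188 m; Δh_c ≈ 50.2 m

A = 1.6 × 10^5 acres = 6.475 × 10^8 m²
ΔV = 3.9 million m³ = 3.9 × 10^6 m³
Unconfined: Δh_u = ΔV/(Sy·A) = 3.9 × 10^6/(0.32 × 6.475 × 10^8) = 0.01882 m
Confined: Δh_c = ΔV/(S·A) = 3.9 × 10^6/(1.2 × 10^-4 × 6.475 × 10^8) = 50.19 m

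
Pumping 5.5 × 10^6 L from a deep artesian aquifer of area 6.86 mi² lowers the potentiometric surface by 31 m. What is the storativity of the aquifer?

S ≈ 1 × 10^-5

A = 6.86 mi² = 1.777 × 10^7 m²
ΔV = 5.5 × 10^6 L = 5500 m³
S = ΔV / (A × Δh) = 5500 m³ / (1.777 × 10^7 m² × 31 m) = 9.986 × 10^-6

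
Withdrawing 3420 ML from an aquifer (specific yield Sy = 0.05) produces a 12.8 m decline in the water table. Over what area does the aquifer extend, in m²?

A ≈ 5.34 × 10^6 m²

ΔV = 3420 ML = 3.42 × 10^6 m³
A = ΔV / (Sy × Δh) = 3.42 × 10^6 / (0.05 × 12.8) = 5.344 × 10^6 m²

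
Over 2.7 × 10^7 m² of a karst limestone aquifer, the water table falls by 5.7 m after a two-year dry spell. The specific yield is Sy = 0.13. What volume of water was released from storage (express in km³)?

ΔV ≈ 0.02 km³

ΔV = Sy × A × Δh = 0.13 × 2.7 × 10^7 m² × 5.7 m = 2.001 × 10^7 m³
ΔV = 2.001 × 10^7 m³ = 0.02001 km³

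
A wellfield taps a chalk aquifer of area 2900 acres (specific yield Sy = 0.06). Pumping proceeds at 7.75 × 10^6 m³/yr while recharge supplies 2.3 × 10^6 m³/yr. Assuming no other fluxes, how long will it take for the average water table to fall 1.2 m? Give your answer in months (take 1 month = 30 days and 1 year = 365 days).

A = 2900 acres = 1.174 × 10^7 m²
ΔV = Sy × A × Δh = 0.06 × 1.174 × 10^7 × 1.2 = 8.45 × 10^5 m³
Net withdrawal = 7.75 × 10^6 − 2.3 × 10^6 = 5.45 × 10^6 m³/yr = 14930 m³/d
t = ΔV / Q = 8.45 × 10^5 m³ / 14930 m³/d = 56.59 d
t = 56.59 d ≈ 1.886 months

t ≈ 1.89 months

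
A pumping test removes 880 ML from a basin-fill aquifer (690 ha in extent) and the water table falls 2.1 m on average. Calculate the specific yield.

A = 690 ha = 6.9 × 10^6 m²
ΔV = 880 ML = 8.8 × 10^5 m³
Sy = ΔV / (A × Δh) = 8.8 × 10^5 m³ / (6.9 × 10^6 m² × 2.1 m) = 0.06073

Sy ≈ 0.061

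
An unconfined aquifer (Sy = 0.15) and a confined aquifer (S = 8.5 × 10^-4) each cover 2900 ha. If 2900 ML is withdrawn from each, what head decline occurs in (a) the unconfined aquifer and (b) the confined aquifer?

Δh_u ≈ 0.667 m; Δh_c ≈ 118 m

A = 2900 ha = 2.9 × 10^7 m²
ΔV = 2900 ML = 2.9 × 10^6 m³
Unconfined: Δh_u = ΔV/(Sy·A) = 2.9 × 10^6/(0.15 × 2.9 × 10^7) = 0.6667 m
Confined: Δh_c = ΔV/(S·A) = 2.9 × 10^6/(8.5 × 10^-4 × 2.9 × 10^7) = 117.6 m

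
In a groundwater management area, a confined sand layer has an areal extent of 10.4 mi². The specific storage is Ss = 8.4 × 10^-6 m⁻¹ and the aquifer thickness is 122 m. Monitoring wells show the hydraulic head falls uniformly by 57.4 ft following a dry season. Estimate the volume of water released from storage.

ΔV ≈ 4.83 × 10^5 m³

S = Ss × b = 8.4 × 10^-6 m⁻¹ × 122 m = 1.025 × 10^-3
A = 10.4 mi² = 2.694 × 10^7 m²
Δh = 57.4 ft = 17.5 m
ΔV = S × A × Δh = 0.001025 × 2.694 × 10^7 m² × 17.5 m = 4.829 × 10^5 m³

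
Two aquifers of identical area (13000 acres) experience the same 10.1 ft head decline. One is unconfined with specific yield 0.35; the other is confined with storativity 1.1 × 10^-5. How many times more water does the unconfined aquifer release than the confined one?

ΔV_u / ΔV_c ≈ 31800

A = 13000 acres = 5.261 × 10^7 m²
Δh = 10.1 ft = 3.078 m
Unconfined: ΔV_u = Sy × A × Δh = 0.35 × 5.261 × 10^7 × 3.078 = 5.668 × 10^7 m³
Confined: ΔV_c = S × A × Δh = 1.1 × 10^-5 × 5.261 × 10^7 × 3.078 = 1782 m³
Ratio = ΔV_u / ΔV_c = Sy / S = 0.35 / 1.1 × 10^-5 = 31820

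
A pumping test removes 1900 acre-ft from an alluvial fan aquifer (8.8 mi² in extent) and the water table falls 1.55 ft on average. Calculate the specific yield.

A = 8.8 mi² = 2.279 × 10^7 m²
Δh = 1.55 ft = 0.4724 m
ΔV = 1900 acre-ft = 2.344 × 10^6 m³
Sy = ΔV / (A × Δh) = 2.344 × 10^6 m³ / (2.279 × 10^7 m² × 0.4724 m) = 0.2177

Sy ≈ 0.22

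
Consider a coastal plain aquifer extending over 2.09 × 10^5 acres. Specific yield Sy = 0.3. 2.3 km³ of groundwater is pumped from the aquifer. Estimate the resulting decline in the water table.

A = 2.09 × 10^5 acres = 8.458 × 10^8 m²
ΔV = 2.3 km³ = 2.3 × 10^9 m³
Δh = ΔV / (Sy × A) = 2.3 × 10^9 m³ / (0.3 × 8.458 × 10^8 m²) = 9.064 m

Δh ≈ 9.06 m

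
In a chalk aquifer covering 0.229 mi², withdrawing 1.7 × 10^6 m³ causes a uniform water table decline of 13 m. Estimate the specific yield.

Sy ≈ 0.22

A = 0.229 mi² = 5.931 × 10^5 m²
Sy = ΔV / (A × Δh) = 1.7 × 10^6 m³ / (5.931 × 10^5 m² × 13 m) = 0.2205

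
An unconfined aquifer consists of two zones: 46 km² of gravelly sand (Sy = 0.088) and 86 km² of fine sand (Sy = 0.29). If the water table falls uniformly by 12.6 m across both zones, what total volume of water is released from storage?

A₁ = 46 km² = 4.6 × 10^7 m²; A₂ = 86 km² = 8.6 × 10^7 m²
ΔV₁ = 0.088 × 4.6 × 10^7 × 12.6 = 5.1 × 10^7 m³
ΔV₂ = 0.29 × 8.6 × 10^7 × 12.6 = 3.142 × 10^8 m³
ΔV = ΔV₁ + ΔV₂ = 3.652 × 10^8 m³

ΔV ≈ 3.65 × 10^8 m³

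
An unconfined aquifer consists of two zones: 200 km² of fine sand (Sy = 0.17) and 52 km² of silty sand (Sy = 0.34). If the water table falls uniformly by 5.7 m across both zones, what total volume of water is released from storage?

ΔV ≈ 2.95 × 10^8 m³

A₁ = 200 km² = 2 × 10^8 m²; A₂ = 52 km² = 5.2 × 10^7 m²
ΔV₁ = 0.17 × 2 × 10^8 × 5.7 = 1.938 × 10^8 m³
ΔV₂ = 0.34 × 5.2 × 10^7 × 5.7 = 1.008 × 10^8 m³
ΔV = ΔV₁ + ΔV₂ = 2.946 × 10^8 m³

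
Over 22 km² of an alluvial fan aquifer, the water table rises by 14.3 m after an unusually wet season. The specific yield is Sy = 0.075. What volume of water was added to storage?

ΔV ≈ 2.36 × 10^7 m³

A = 22 km² = 2.2 × 10^7 m²
ΔV = Sy × A × Δh = 0.075 × 2.2 × 10^7 m² × 14.3 m = 2.36 × 10^7 m³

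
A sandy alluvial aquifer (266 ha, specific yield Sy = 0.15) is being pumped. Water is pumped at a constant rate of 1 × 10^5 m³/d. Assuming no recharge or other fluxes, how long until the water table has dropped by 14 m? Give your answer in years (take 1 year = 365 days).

t ≈ 0.153 years

A = 266 ha = 2.66 × 10^6 m²
ΔV = Sy × A × Δh = 0.15 × 2.66 × 10^6 × 14 = 5.586 × 10^6 m³
t = ΔV / Q = 5.586 × 10^6 m³ / 1 × 10^5 m³/d = 55.86 d
t = 55.86 d ≈ 0.153 years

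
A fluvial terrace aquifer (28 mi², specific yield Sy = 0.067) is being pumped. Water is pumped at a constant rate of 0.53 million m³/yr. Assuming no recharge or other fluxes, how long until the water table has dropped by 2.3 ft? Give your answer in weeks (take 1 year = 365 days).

t ≈ 335 weeks

A = 28 mi² = 7.252 × 10^7 m²
Δh = 2.3 ft = 0.701 m
ΔV = Sy × A × Δh = 0.067 × 7.252 × 10^7 × 0.701 = 3.406 × 10^6 m³
Q = 0.53 million m³/yr = 1452 m³/d
t = ΔV / Q = 3.406 × 10^6 m³ / 1452 m³/d = 2346 d
t = 2346 d ≈ 335.1 weeks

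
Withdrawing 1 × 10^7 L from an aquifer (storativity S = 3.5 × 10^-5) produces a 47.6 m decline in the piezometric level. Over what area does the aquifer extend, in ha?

A ≈ 600 ha

ΔV = 1 × 10^7 L = 10000 m³
A = ΔV / (S × Δh) = 10000 / (3.5 × 10^-5 × 47.6) = 6.002 × 10^6 m²
A = 6.002 × 10^6 m² = 600.2 ha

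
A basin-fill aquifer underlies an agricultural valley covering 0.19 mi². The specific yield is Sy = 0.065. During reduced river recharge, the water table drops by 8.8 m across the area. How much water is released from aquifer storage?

A = 0.19 mi² = 4.921 × 10^5 m²
ΔV = Sy × A × Δh = 0.065 × 4.921 × 10^5 m² × 8.8 m = 2.815 × 10^5 m³

ΔV ≈ 2.81 × 10^5 m³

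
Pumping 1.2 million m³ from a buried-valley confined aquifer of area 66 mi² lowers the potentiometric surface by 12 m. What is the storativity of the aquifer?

S ≈ 5.9 × 10^-4

A = 66 mi² = 1.709 × 10^8 m²
ΔV = 1.2 million m³ = 1.2 × 10^6 m³
S = ΔV / (A × Δh) = 1.2 × 10^6 m³ / (1.709 × 10^8 m² × 12 m) = 5.85 × 10^-4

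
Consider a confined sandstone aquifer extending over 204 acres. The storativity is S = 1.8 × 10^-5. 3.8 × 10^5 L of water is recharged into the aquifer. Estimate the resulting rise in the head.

A = 204 acres = 8.256 × 10^5 m²
ΔV = 3.8 × 10^5 L = 380 m³
Δh = ΔV / (S × A) = 380 m³ / (1.8 × 10^-5 × 8.256 × 10^5 m²) = 25.57 m

Δh ≈ 25.6 m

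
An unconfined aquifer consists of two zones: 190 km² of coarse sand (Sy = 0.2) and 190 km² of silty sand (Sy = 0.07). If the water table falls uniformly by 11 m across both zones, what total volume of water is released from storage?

ΔV ≈ 5.64 × 10^8 m³

A₁ = 190 km² = 1.9 × 10^8 m²; A₂ = 190 km² = 1.9 × 10^8 m²
ΔV₁ = 0.2 × 1.9 × 10^8 × 11 = 4.18 × 10^8 m³
ΔV₂ = 0.07 × 1.9 × 10^8 × 11 = 1.463 × 10^8 m³
ΔV = ΔV₁ + ΔV₂ = 5.643 × 10^8 m³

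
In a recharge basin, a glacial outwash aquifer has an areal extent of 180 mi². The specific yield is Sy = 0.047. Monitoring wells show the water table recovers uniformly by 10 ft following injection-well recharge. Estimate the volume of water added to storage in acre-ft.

ΔV ≈ 54100 acre-ft

A = 180 mi² = 4.662 × 10^8 m²
Δh = 10 ft = 3.048 m
ΔV = Sy × A × Δh = 0.047 × 4.662 × 10^8 m² × 3.048 m = 6.679 × 10^7 m³
ΔV = 6.679 × 10^7 m³ = 54140 acre-ft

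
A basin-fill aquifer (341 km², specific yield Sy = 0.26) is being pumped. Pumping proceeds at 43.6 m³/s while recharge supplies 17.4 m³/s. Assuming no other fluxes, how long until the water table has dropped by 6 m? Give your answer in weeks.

A = 341 km² = 3.41 × 10^8 m²
ΔV = Sy × A × Δh = 0.26 × 3.41 × 10^8 × 6 = 5.32 × 10^8 m³
Net withdrawal = 43.6 − 17.4 = 26.2 m³/s = 2.264 × 10^6 m³/d
t = ΔV / Q = 5.32 × 10^8 m³ / 2.264 × 10^6 m³/d = 235 d
t = 235 d ≈ 33.57 weeks

t ≈ 33.6 weeks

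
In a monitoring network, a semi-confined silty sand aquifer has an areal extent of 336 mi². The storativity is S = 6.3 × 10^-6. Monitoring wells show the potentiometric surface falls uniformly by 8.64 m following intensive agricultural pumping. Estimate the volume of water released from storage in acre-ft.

ΔV ≈ 38.4 acre-ft

A = 336 mi² = 8.702 × 10^8 m²
ΔV = S × A × Δh = 6.3 × 10^-6 × 8.702 × 10^8 m² × 8.64 m = 47370 m³
ΔV = 47370 m³ = 38.4 acre-ft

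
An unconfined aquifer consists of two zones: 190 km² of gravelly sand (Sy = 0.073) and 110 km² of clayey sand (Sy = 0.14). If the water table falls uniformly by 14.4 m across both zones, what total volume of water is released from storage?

ΔV ≈ 4.21 × 10^8 m³

A₁ = 190 km² = 1.9 × 10^8 m²; A₂ = 110 km² = 1.1 × 10^8 m²
ΔV₁ = 0.073 × 1.9 × 10^8 × 14.4 = 1.997 × 10^8 m³
ΔV₂ = 0.14 × 1.1 × 10^8 × 14.4 = 2.218 × 10^8 m³
ΔV = ΔV₁ + ΔV₂ = 4.215 × 10^8 m³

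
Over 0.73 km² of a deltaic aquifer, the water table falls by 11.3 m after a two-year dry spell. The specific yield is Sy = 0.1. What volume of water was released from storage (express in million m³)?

A = 0.73 km² = 7.3 × 10^5 m²
ΔV = Sy × A × Δh = 0.1 × 7.3 × 10^5 m² × 11.3 m = 8.249 × 10^5 m³
ΔV = 8.249 × 10^5 m³ = 0.8249 million m³

ΔV ≈ 0.825 million m³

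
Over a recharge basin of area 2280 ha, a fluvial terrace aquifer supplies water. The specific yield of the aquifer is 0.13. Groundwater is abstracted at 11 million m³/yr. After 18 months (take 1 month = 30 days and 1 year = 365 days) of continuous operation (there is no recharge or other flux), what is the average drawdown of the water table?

Δh ≈ 5.49 m

A = 2280 ha = 2.28 × 10^7 m²
Q = 11 million m³/yr = 30140 m³/d
t = 18 months = 540 d
ΔV = Q × t = 30140 m³/d × 540 d = 1.627 × 10^7 m³
Δh = ΔV / (Sy × A) = 1.627 × 10^7 / (0.13 × 2.28 × 10^7) = 5.491 m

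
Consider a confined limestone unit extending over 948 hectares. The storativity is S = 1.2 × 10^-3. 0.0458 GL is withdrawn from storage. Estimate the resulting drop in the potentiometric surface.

A = 948 hectares = 9.48 × 10^6 m²
ΔV = 0.0458 GL = 45800 m³
Δh = ΔV / (S × A) = 45800 m³ / (0.0012 × 9.48 × 10^6 m²) = 4.026 m

Δh ≈ 4.03 m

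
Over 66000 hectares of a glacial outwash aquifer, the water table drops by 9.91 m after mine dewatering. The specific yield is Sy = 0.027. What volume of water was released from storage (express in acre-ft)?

A = 66000 hectares = 6.6 × 10^8 m²
ΔV = Sy × A × Δh = 0.027 × 6.6 × 10^8 m² × 9.91 m = 1.766 × 10^8 m³
ΔV = 1.766 × 10^8 m³ = 1.432 × 10^5 acre-ft

ΔV ≈ 1.43 × 10^5 acre-ft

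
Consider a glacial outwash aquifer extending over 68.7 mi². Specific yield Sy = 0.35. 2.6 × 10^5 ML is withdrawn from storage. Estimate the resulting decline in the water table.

A = 68.7 mi² = 1.779 × 10^8 m²
ΔV = 2.6 × 10^5 ML = 2.6 × 10^8 m³
Δh = ΔV / (Sy × A) = 2.6 × 10^8 m³ / (0.35 × 1.779 × 10^8 m²) = 4.175 m

Δh ≈ 4.17 m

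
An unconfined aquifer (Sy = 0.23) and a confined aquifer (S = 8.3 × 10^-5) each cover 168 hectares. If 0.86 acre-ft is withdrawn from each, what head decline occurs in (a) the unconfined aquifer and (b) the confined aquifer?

A = 168 hectares = 1.68 × 10^6 m²
ΔV = 0.86 acre-ft = 1061 m³
Unconfined: Δh_u = ΔV/(Sy·A) = 1061/(0.23 × 1.68 × 10^6) = 0.002745 m
Confined: Δh_c = ΔV/(S·A) = 1061/(8.3 × 10^-5 × 1.68 × 10^6) = 7.608 m

Δh_u ≈ 0.00275 m; Δh_c ≈ 7.61 m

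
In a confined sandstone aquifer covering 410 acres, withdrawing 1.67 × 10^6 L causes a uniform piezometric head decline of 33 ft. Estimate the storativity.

S ≈ 1 × 10^-4

A = 410 acres = 1.659 × 10^6 m²
Δh = 33 ft = 10.06 m
ΔV = 1.67 × 10^6 L = 1670 m³
S = ΔV / (A × Δh) = 1670 m³ / (1.659 × 10^6 m² × 10.06 m) = 1.001 × 10^-4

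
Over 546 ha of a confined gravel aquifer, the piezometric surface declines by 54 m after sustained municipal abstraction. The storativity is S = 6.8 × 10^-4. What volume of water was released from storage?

ΔV ≈ 2 × 10^5 m³

A = 546 ha = 5.46 × 10^6 m²
ΔV = S × A × Δh = 6.8 × 10^-4 × 5.46 × 10^6 m² × 54 m = 2.005 × 10^5 m³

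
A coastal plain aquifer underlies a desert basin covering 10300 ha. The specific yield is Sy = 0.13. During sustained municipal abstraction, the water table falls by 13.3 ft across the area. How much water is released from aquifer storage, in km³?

A = 10300 ha = 1.03 × 10^8 m²
Δh = 13.3 ft = 4.054 m
ΔV = Sy × A × Δh = 0.13 × 1.03 × 10^8 m² × 4.054 m = 5.428 × 10^7 m³
ΔV = 5.428 × 10^7 m³ = 0.05428 km³

ΔV ≈ 0.0543 km³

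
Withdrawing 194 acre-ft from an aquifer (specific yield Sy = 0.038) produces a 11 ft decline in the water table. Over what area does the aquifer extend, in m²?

A ≈ 1.88 × 10^6 m²

Δh = 11 ft = 3.353 m
ΔV = 194 acre-ft = 2.393 × 10^5 m³
A = ΔV / (Sy × Δh) = 2.393 × 10^5 / (0.038 × 3.353) = 1.878 × 10^6 m²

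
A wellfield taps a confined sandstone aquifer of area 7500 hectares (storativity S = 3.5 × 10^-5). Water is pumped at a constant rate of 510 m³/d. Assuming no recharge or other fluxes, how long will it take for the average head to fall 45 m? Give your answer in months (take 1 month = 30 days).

t ≈ 7.72 months

A = 7500 hectares = 7.5 × 10^7 m²
ΔV = S × A × Δh = 3.5 × 10^-5 × 7.5 × 10^7 × 45 = 1.181 × 10^5 m³
t = ΔV / Q = 1.181 × 10^5 m³ / 510 m³/d = 231.6 d
t = 231.6 d ≈ 7.721 months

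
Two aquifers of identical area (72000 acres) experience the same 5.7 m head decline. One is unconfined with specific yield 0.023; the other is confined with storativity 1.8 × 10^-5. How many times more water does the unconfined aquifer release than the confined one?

A = 72000 acres = 2.914 × 10^8 m²
Unconfined: ΔV_u = Sy × A × Δh = 0.023 × 2.914 × 10^8 × 5.7 = 3.82 × 10^7 m³
Confined: ΔV_c = S × A × Δh = 1.8 × 10^-5 × 2.914 × 10^8 × 5.7 = 29890 m³
Ratio = ΔV_u / ΔV_c = Sy / S = 0.023 / 1.8 × 10^-5 = 1278

ΔV_u / ΔV_c ≈ 1280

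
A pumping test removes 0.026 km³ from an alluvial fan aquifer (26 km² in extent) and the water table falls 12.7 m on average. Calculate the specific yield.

Sy ≈ 0.079

A = 26 km² = 2.6 × 10^7 m²
ΔV = 0.026 km³ = 2.6 × 10^7 m³
Sy = ΔV / (A × Δh) = 2.6 × 10^7 m³ / (2.6 × 10^7 m² × 12.7 m) = 0.07874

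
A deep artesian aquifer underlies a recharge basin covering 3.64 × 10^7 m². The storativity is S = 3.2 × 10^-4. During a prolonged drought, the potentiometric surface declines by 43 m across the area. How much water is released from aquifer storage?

ΔV ≈ 5.01 × 10^5 m³

ΔV = S × A × Δh = 3.2 × 10^-4 × 3.64 × 10^7 m² × 43 m = 5.009 × 10^5 m³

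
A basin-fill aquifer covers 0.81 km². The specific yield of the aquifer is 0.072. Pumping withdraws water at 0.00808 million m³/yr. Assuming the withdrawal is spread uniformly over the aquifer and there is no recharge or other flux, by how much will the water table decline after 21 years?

A = 0.81 km² = 8.1 × 10^5 m²
Q = 0.00808 million m³/yr = 22.14 m³/d
t = 21 years = 7665 d
ΔV = Q × t = 22.14 m³/d × 7665 d = 1.697 × 10^5 m³
Δh = ΔV / (Sy × A) = 1.697 × 10^5 / (0.072 × 8.1 × 10^5) = 2.909 m

Δh ≈ 2.91 m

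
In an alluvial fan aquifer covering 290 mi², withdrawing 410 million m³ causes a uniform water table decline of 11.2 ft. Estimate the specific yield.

Sy ≈ 0.16

A = 290 mi² = 7.511 × 10^8 m²
Δh = 11.2 ft = 3.414 m
ΔV = 410 million m³ = 4.1 × 10^8 m³
Sy = ΔV / (A × Δh) = 4.1 × 10^8 m³ / (7.511 × 10^8 m² × 3.414 m) = 0.1599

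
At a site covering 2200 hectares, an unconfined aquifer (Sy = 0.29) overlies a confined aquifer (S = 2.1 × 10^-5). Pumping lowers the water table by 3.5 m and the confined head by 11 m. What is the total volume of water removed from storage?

A = 2200 hectares = 2.2 × 10^7 m²
Unconfined: ΔV_u = Sy × A × Δh_u = 0.29 × 2.2 × 10^7 × 3.5 = 2.233 × 10^7 m³
Confined: ΔV_c = S × A × Δh_c = 2.1 × 10^-5 × 2.2 × 10^7 × 11 = 5082 m³
Total ΔV = 2.233 × 10^7 + 5082 = 2.234 × 10^7 m³

ΔV ≈ 2.23 × 10^7 m³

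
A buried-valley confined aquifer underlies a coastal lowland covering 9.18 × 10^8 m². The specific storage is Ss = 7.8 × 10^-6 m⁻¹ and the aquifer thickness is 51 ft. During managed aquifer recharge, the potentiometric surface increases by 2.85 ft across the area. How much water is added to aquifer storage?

b = 51 ft = 15.54 m
S = Ss × b = 7.8 × 10^-6 m⁻¹ × 15.54 m = 1.212 × 10^-4
Δh = 2.85 ft = 0.8687 m
ΔV = S × A × Δh = 1.212 × 10^-4 × 9.18 × 10^8 m² × 0.8687 m = 96690 m³

ΔV ≈ 96700 m³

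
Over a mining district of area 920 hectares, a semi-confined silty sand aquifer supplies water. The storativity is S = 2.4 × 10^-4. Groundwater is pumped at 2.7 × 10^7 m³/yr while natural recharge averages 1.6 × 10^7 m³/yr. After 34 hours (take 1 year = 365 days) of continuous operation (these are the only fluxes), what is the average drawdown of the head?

Δh ≈ 19.3 m

A = 920 hectares = 9.2 × 10^6 m²
Net abstraction = 2.7 × 10^7 − 1.6 × 10^7 = 1.1 × 10^7 m³/yr
Q_net = 1.1 × 10^7 m³/yr = 30140 m³/d
t = 34 hours = 1.417 d
ΔV = Q × t = 30140 m³/d × 1.417 d = 42690 m³
Δh = ΔV / (S × A) = 42690 / (2.4 × 10^-4 × 9.2 × 10^6) = 19.34 m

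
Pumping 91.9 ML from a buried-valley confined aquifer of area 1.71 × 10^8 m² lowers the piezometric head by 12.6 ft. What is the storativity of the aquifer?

Δh = 12.6 ft = 3.84 m
ΔV = 91.9 ML = 91900 m³
S = ΔV / (A × Δh) = 91900 m³ / (1.71 × 10^8 m² × 3.84 m) = 1.399 × 10^-4

S ≈ 1.4 × 10^-4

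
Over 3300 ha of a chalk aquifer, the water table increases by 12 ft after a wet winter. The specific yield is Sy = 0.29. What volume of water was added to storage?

ΔV ≈ 3.5 × 10^7 m³

A = 3300 ha = 3.3 × 10^7 m²
Δh = 12 ft = 3.658 m
ΔV = Sy × A × Δh = 0.29 × 3.3 × 10^7 m² × 3.658 m = 3.5 × 10^7 m³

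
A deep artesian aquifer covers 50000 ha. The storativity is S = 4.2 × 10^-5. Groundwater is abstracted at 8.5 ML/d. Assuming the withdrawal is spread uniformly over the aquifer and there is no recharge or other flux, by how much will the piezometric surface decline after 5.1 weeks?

A = 50000 ha = 5 × 10^8 m²
Q = 8.5 ML/d = 8500 m³/d
t = 5.1 weeks = 35.7 d
ΔV = Q × t = 8500 m³/d × 35.7 d = 3.034 × 10^5 m³
Δh = ΔV / (S × A) = 3.034 × 10^5 / (4.2 × 10^-5 × 5 × 10^8) = 14.45 m

Δh ≈ 14.4 m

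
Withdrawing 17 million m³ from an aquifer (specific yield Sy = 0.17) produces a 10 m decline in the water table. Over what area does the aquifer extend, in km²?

ΔV = 17 million m³ = 1.7 × 10^7 m³
A = ΔV / (Sy × Δh) = 1.7 × 10^7 / (0.17 × 10) = 1 × 10^7 m²
A = 1 × 10^7 m² = 10 km²

A ≈ 10 km²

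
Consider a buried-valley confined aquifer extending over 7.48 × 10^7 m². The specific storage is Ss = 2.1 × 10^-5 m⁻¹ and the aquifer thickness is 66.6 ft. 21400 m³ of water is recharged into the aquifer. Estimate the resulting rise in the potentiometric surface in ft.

b = 66.6 ft = 20.3 m
S = Ss × b = 2.1 × 10^-5 m⁻¹ × 20.3 m = 4.263 × 10^-4
Δh = ΔV / (S × A) = 21400 m³ / (4.263 × 10^-4 × 7.48 × 10^7 m²) = 0.6711 m
Δh = 0.6711 m = 2.202 ft

Δh ≈ 2.2 ft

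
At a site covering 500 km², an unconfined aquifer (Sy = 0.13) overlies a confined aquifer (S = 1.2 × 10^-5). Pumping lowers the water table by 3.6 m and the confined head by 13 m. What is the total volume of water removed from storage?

ΔV ≈ 2.34 × 10^8 m³

A = 500 km² = 5 × 10^8 m²
Unconfined: ΔV_u = Sy × A × Δh_u = 0.13 × 5 × 10^8 × 3.6 = 2.34 × 10^8 m³
Confined: ΔV_c = S × A × Δh_c = 1.2 × 10^-5 × 5 × 10^8 × 13 = 78000 m³
Total ΔV = 2.34 × 10^8 + 78000 = 2.341 × 10^8 m³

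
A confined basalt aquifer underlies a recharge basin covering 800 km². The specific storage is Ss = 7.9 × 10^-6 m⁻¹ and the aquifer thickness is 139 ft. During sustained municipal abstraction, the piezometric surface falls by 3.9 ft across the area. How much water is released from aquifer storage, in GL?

b = 139 ft = 42.37 m
S = Ss × b = 7.9 × 10^-6 m⁻¹ × 42.37 m = 3.347 × 10^-4
A = 800 km² = 8 × 10^8 m²
Δh = 3.9 ft = 1.189 m
ΔV = S × A × Δh = 3.347 × 10^-4 × 8 × 10^8 m² × 1.189 m = 3.183 × 10^5 m³
ΔV = 3.183 × 10^5 m³ = 0.3183 GL

ΔV ≈ 0.318 GL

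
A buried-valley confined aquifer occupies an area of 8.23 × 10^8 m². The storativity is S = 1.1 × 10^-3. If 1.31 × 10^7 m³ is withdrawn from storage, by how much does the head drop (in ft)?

Δh ≈ 47.5 ft

Δh = ΔV / (S × A) = 1.31 × 10^7 m³ / (0.0011 × 8.23 × 10^8 m²) = 14.47 m
Δh = 14.47 m = 47.47 ft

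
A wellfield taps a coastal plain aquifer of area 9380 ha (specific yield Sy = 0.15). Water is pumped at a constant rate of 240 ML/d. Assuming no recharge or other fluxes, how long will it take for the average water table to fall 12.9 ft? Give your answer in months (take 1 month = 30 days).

t ≈ 7.68 months

A = 9380 ha = 9.38 × 10^7 m²
Δh = 12.9 ft = 3.932 m
ΔV = Sy × A × Δh = 0.15 × 9.38 × 10^7 × 3.932 = 5.532 × 10^7 m³
Q = 240 ML/d = 2.4 × 10^5 m³/d
t = ΔV / Q = 5.532 × 10^7 m³ / 2.4 × 10^5 m³/d = 230.5 d
t = 230.5 d ≈ 7.684 months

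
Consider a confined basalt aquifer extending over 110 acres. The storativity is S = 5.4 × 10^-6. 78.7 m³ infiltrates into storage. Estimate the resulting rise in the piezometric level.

Δh ≈ 32.7 m

A = 110 acres = 4.452 × 10^5 m²
Δh = ΔV / (S × A) = 78.7 m³ / (5.4 × 10^-6 × 4.452 × 10^5 m²) = 32.74 m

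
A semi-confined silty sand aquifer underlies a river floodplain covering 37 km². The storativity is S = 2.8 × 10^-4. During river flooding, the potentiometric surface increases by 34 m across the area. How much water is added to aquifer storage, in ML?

A = 37 km² = 3.7 × 10^7 m²
ΔV = S × A × Δh = 2.8 × 10^-4 × 3.7 × 10^7 m² × 34 m = 3.522 × 10^5 m³
ΔV = 3.522 × 10^5 m³ = 352.2 ML

ΔV ≈ 352 ML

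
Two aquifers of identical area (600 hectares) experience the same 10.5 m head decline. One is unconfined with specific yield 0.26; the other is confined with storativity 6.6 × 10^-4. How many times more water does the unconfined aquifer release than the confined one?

A = 600 hectares = 6 × 10^6 m²
Unconfined: ΔV_u = Sy × A × Δh = 0.26 × 6 × 10^6 × 10.5 = 1.638 × 10^7 m³
Confined: ΔV_c = S × A × Δh = 6.6 × 10^-4 × 6 × 10^6 × 10.5 = 41580 m³
Ratio = ΔV_u / ΔV_c = Sy / S = 0.26 / 6.6 × 10^-4 = 393.9

ΔV_u / ΔV_c ≈ 394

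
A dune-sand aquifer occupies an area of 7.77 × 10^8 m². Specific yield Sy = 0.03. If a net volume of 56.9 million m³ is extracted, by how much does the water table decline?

Δh ≈ 2.44 m

ΔV = 56.9 million m³ = 5.69 × 10^7 m³
Δh = ΔV / (Sy × A) = 5.69 × 10^7 m³ / (0.03 × 7.77 × 10^8 m²) = 2.441 m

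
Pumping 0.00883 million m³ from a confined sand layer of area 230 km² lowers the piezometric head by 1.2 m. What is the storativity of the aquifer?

A = 230 km² = 2.3 × 10^8 m²
ΔV = 0.00883 million m³ = 8830 m³
S = ΔV / (A × Δh) = 8830 m³ / (2.3 × 10^8 m² × 1.2 m) = 3.199 × 10^-5

S ≈ 3.2 × 10^-5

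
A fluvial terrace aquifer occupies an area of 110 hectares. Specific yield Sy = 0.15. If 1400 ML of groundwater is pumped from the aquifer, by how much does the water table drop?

Δh ≈ 8.48 m

A = 110 hectares = 1.1 × 10^6 m²
ΔV = 1400 ML = 1.4 × 10^6 m³
Δh = ΔV / (Sy × A) = 1.4 × 10^6 m³ / (0.15 × 1.1 × 10^6 m²) = 8.485 m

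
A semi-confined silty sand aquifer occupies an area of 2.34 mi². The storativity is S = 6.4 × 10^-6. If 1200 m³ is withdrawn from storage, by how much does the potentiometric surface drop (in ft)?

Δh ≈ 102 ft

A = 2.34 mi² = 6.061 × 10^6 m²
Δh = ΔV / (S × A) = 1200 m³ / (6.4 × 10^-6 × 6.061 × 10^6 m²) = 30.94 m
Δh = 30.94 m = 101.5 ft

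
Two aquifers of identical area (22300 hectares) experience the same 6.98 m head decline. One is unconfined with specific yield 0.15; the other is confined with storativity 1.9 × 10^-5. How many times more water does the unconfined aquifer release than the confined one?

A = 22300 hectares = 2.23 × 10^8 m²
Unconfined: ΔV_u = Sy × A × Δh = 0.15 × 2.23 × 10^8 × 6.98 = 2.335 × 10^8 m³
Confined: ΔV_c = S × A × Δh = 1.9 × 10^-5 × 2.23 × 10^8 × 6.98 = 29570 m³
Ratio = ΔV_u / ΔV_c = Sy / S = 0.15 / 1.9 × 10^-5 = 7895

ΔV_u / ΔV_c ≈ 7890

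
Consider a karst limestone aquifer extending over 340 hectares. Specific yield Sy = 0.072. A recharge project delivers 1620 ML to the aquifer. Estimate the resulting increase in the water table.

A = 340 hectares = 3.4 × 10^6 m²
ΔV = 1620 ML = 1.62 × 10^6 m³
Δh = ΔV / (Sy × A) = 1.62 × 10^6 m³ / (0.072 × 3.4 × 10^6 m²) = 6.618 m

Δh ≈ 6.62 m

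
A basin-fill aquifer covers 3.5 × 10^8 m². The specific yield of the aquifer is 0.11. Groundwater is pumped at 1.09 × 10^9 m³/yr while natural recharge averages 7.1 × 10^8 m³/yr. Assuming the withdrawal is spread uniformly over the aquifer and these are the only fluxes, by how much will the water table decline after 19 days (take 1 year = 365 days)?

Net abstraction = 1.09 × 10^9 − 7.1 × 10^8 = 3.8 × 10^8 m³/yr
Q_net = 3.8 × 10^8 m³/yr = 1.041 × 10^6 m³/d
ΔV = Q × t = 1.041 × 10^6 m³/d × 19 d = 1.978 × 10^7 m³
Δh = ΔV / (Sy × A) = 1.978 × 10^7 / (0.11 × 3.5 × 10^8) = 0.5138 m

Δh ≈ 0.514 m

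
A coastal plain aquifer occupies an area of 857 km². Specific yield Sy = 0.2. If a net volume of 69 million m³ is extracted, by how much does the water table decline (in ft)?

A = 857 km² = 8.57 × 10^8 m²
ΔV = 69 million m³ = 6.9 × 10^7 m³
Δh = ΔV / (Sy × A) = 6.9 × 10^7 m³ / (0.2 × 8.57 × 10^8 m²) = 0.4026 m
Δh = 0.4026 m = 1.321 ft

Δh ≈ 1.32 ft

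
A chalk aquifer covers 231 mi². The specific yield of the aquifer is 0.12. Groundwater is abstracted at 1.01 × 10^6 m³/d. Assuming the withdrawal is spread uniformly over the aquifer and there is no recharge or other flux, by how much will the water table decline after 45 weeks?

Δh ≈ 4.43 m

A = 231 mi² = 5.983 × 10^8 m²
t = 45 weeks = 315 d
ΔV = Q × t = 1.01 × 10^6 m³/d × 315 d = 3.182 × 10^8 m³
Δh = ΔV / (Sy × A) = 3.182 × 10^8 / (0.12 × 5.983 × 10^8) = 4.431 m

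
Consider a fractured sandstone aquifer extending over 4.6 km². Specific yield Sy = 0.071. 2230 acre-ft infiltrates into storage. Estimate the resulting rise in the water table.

Δh ≈ 8.42 m

A = 4.6 km² = 4.6 × 10^6 m²
ΔV = 2230 acre-ft = 2.751 × 10^6 m³
Δh = ΔV / (Sy × A) = 2.751 × 10^6 m³ / (0.071 × 4.6 × 10^6 m²) = 8.422 m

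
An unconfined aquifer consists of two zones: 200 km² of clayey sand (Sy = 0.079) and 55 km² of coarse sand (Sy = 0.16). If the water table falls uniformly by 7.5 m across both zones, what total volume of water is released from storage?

A₁ = 200 km² = 2 × 10^8 m²; A₂ = 55 km² = 5.5 × 10^7 m²
ΔV₁ = 0.079 × 2 × 10^8 × 7.5 = 1.185 × 10^8 m³
ΔV₂ = 0.16 × 5.5 × 10^7 × 7.5 = 6.6 × 10^7 m³
ΔV = ΔV₁ + ΔV₂ = 1.845 × 10^8 m³

ΔV ≈ 1.84 × 10^8 m³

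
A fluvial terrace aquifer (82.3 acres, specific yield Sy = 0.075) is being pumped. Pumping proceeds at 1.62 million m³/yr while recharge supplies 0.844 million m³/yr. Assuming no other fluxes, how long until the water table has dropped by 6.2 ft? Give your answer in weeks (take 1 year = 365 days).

t ≈ 3.17 weeks

A = 82.3 acres = 3.331 × 10^5 m²
Δh = 6.2 ft = 1.89 m
ΔV = Sy × A × Δh = 0.075 × 3.331 × 10^5 × 1.89 = 47200 m³
Net withdrawal = 1.62 − 0.844 = 0.776 million m³/yr = 2126 m³/d
t = ΔV / Q = 47200 m³ / 2126 m³/d = 22.2 d
t = 22.2 d ≈ 3.172 weeks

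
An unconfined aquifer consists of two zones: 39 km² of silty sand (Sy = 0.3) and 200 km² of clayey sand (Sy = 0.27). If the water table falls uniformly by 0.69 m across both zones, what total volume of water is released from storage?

ΔV ≈ 4.53 × 10^7 m³

A₁ = 39 km² = 3.9 × 10^7 m²; A₂ = 200 km² = 2 × 10^8 m²
ΔV₁ = 0.3 × 3.9 × 10^7 × 0.69 = 8.073 × 10^6 m³
ΔV₂ = 0.27 × 2 × 10^8 × 0.69 = 3.726 × 10^7 m³
ΔV = ΔV₁ + ΔV₂ = 4.533 × 10^7 m³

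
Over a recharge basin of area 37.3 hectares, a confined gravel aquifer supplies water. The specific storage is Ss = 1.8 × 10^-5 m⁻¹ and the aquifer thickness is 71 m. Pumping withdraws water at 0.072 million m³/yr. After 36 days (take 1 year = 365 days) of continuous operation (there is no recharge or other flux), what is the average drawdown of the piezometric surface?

S = Ss × b = 1.8 × 10^-5 m⁻¹ × 71 m = 1.278 × 10^-3
A = 37.3 hectares = 3.73 × 10^5 m²
Q = 0.072 million m³/yr = 197.3 m³/d
ΔV = Q × t = 197.3 m³/d × 36 d = 7101 m³
Δh = ΔV / (S × A) = 7101 / (0.001278 × 3.73 × 10^5) = 14.9 m

Δh ≈ 14.9 m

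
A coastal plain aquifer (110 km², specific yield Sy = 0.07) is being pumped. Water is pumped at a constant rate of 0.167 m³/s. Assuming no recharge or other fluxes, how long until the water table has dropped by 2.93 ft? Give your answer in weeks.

A = 110 km² = 1.1 × 10^8 m²
Δh = 2.93 ft = 0.8931 m
ΔV = Sy × A × Δh = 0.07 × 1.1 × 10^8 × 0.8931 = 6.877 × 10^6 m³
Q = 0.167 m³/s = 14430 m³/d
t = ΔV / Q = 6.877 × 10^6 m³ / 14430 m³/d = 476.6 d
t = 476.6 d ≈ 68.08 weeks

t ≈ 68.1 weeks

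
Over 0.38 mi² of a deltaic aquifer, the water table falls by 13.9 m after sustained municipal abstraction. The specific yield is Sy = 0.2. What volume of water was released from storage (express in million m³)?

ΔV ≈ 2.74 million m³

A = 0.38 mi² = 9.842 × 10^5 m²
ΔV = Sy × A × Δh = 0.2 × 9.842 × 10^5 m² × 13.9 m = 2.736 × 10^6 m³
ΔV = 2.736 × 10^6 m³ = 2.736 million m³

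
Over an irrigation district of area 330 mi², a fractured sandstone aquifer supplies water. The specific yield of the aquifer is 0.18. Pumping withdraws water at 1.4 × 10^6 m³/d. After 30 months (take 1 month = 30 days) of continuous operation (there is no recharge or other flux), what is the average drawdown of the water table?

Δh ≈ 8.19 m

A = 330 mi² = 8.547 × 10^8 m²
t = 30 months = 900 d
ΔV = Q × t = 1.4 × 10^6 m³/d × 900 d = 1.26 × 10^9 m³
Δh = ΔV / (Sy × A) = 1.26 × 10^9 / (0.18 × 8.547 × 10^8) = 8.19 m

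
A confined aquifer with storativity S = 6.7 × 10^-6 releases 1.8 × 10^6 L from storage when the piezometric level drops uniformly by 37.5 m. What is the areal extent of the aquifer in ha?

ΔV = 1.8 × 10^6 L = 1800 m³
A = ΔV / (S × Δh) = 1800 / (6.7 × 10^-6 × 37.5) = 7.164 × 10^6 m²
A = 7.164 × 10^6 m² = 716.4 ha

A ≈ 716 ha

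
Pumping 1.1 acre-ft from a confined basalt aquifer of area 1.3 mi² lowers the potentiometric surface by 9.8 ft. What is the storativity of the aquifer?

A = 1.3 mi² = 3.367 × 10^6 m²
Δh = 9.8 ft = 2.987 m
ΔV = 1.1 acre-ft = 1357 m³
S = ΔV / (A × Δh) = 1357 m³ / (3.367 × 10^6 m² × 2.987 m) = 1.349 × 10^-4

S ≈ 1.3 × 10^-4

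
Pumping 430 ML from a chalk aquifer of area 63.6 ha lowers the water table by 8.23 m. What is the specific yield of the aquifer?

A = 63.6 ha = 6.36 × 10^5 m²
ΔV = 430 ML = 4.3 × 10^5 m³
Sy = ΔV / (A × Δh) = 4.3 × 10^5 m³ / (6.36 × 10^5 m² × 8.23 m) = 0.08215

Sy ≈ 0.082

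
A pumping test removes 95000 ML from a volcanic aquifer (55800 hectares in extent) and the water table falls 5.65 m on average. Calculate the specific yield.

A = 55800 hectares = 5.58 × 10^8 m²
ΔV = 95000 ML = 9.5 × 10^7 m³
Sy = ΔV / (A × Δh) = 9.5 × 10^7 m³ / (5.58 × 10^8 m² × 5.65 m) = 0.03013

Sy ≈ 0.03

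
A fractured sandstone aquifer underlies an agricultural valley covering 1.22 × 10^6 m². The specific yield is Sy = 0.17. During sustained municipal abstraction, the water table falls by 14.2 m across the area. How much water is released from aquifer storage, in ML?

ΔV = Sy × A × Δh = 0.17 × 1.22 × 10^6 m² × 14.2 m = 2.945 × 10^6 m³
ΔV = 2.945 × 10^6 m³ = 2945 ML

ΔV ≈ 2950 ML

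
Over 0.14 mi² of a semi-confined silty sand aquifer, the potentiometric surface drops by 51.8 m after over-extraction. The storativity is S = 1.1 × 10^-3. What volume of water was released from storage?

A = 0.14 mi² = 3.626 × 10^5 m²
ΔV = S × A × Δh = 0.0011 × 3.626 × 10^5 m² × 51.8 m = 20660 m³

ΔV ≈ 20700 m³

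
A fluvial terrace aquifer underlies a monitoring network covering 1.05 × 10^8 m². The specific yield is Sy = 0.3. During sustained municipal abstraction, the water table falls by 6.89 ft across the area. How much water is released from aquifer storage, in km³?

Δh = 6.89 ft = 2.1 m
ΔV = Sy × A × Δh = 0.3 × 1.05 × 10^8 m² × 2.1 m = 6.615 × 10^7 m³
ΔV = 6.615 × 10^7 m³ = 0.06615 km³

ΔV ≈ 0.0662 km³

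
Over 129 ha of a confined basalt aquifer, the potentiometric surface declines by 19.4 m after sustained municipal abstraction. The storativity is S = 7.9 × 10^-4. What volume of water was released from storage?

ΔV ≈ 19800 m³

A = 129 ha = 1.29 × 10^6 m²
ΔV = S × A × Δh = 7.9 × 10^-4 × 1.29 × 10^6 m² × 19.4 m = 19770 m³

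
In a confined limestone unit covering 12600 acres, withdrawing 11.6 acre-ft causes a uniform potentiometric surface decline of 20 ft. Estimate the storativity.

S ≈ 4.6 × 10^-5

A = 12600 acres = 5.099 × 10^7 m²
Δh = 20 ft = 6.096 m
ΔV = 11.6 acre-ft = 14310 m³
S = ΔV / (A × Δh) = 14310 m³ / (5.099 × 10^7 m² × 6.096 m) = 4.603 × 10^-5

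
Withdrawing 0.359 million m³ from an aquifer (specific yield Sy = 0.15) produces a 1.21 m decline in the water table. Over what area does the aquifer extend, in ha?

A ≈ 198 ha

ΔV = 0.359 million m³ = 3.59 × 10^5 m³
A = ΔV / (Sy × Δh) = 3.59 × 10^5 / (0.15 × 1.21) = 1.978 × 10^6 m²
A = 1.978 × 10^6 m² = 197.8 ha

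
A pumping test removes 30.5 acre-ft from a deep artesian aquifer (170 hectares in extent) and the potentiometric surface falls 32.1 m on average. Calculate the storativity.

S ≈ 6.9 × 10^-4

A = 170 hectares = 1.7 × 10^6 m²
ΔV = 30.5 acre-ft = 37620 m³
S = ΔV / (A × Δh) = 37620 m³ / (1.7 × 10^6 m² × 32.1 m) = 6.894 × 10^-4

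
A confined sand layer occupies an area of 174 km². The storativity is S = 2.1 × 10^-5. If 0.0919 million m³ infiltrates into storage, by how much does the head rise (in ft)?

A = 174 km² = 1.74 × 10^8 m²
ΔV = 0.0919 million m³ = 91900 m³
Δh = ΔV / (S × A) = 91900 m³ / (2.1 × 10^-5 × 1.74 × 10^8 m²) = 25.15 m
Δh = 25.15 m = 82.51 ft

Δh ≈ 82.5 ft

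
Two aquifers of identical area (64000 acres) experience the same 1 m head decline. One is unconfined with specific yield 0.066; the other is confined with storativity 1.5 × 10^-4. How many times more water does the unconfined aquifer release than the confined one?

ΔV_u / ΔV_c ≈ 440

A = 64000 acres = 2.59 × 10^8 m²
Unconfined: ΔV_u = Sy × A × Δh = 0.066 × 2.59 × 10^8 × 1 = 1.709 × 10^7 m³
Confined: ΔV_c = S × A × Δh = 1.5 × 10^-4 × 2.59 × 10^8 × 1 = 38850 m³
Ratio = ΔV_u / ΔV_c = Sy / S = 0.066 / 1.5 × 10^-4 = 440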